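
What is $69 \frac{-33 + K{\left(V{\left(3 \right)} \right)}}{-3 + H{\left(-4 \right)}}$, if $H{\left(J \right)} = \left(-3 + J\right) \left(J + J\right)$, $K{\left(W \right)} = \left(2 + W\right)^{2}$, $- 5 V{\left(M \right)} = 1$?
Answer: $- \frac{51336}{1325} \approx -38.744$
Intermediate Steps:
$V{\left(M \right)} = - \frac{1}{5}$ ($V{\left(M \right)} = \left(- \frac{1}{5}\right) 1 = - \frac{1}{5}$)
$H{\left(J \right)} = 2 J \left(-3 + J\right)$ ($H{\left(J \right)} = \left(-3 + J\right) 2 J = 2 J \left(-3 + J\right)$)
$69 \frac{-33 + K{\left(V{\left(3 \right)} \right)}}{-3 + H{\left(-4 \right)}} = 69 \frac{-33 + \left(2 - \frac{1}{5}\right)^{2}}{-3 + 2 \left(-4\right) \left(-3 - 4\right)} = 69 \frac{-33 + \left(\frac{9}{5}\right)^{2}}{-3 + 2 \left(-4\right) \left(-7\right)} = 69 \frac{-33 + \frac{81}{25}}{-3 + 56} = 69 \left(- \frac{744}{25 \cdot 53}\right) = 69 \left(\left(- \frac{744}{25}\right) \frac{1}{53}\right) = 69 \left(- \frac{744}{1325}\right) = - \frac{51336}{1325}$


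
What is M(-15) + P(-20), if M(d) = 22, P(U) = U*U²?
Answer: -7978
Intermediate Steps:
P(U) = U³
M(-15) + P(-20) = 22 + (-20)³ = 22 - 8000 = -7978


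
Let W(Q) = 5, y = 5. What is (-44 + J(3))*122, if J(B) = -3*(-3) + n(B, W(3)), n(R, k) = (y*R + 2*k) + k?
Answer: -610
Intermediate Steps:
n(R, k) = 3*k + 5*R (n(R, k) = (5*R + 2*k) + k = (2*k + 5*R) + k = 3*k + 5*R)
J(B) = 24 + 5*B (J(B) = -3*(-3) + (3*5 + 5*B) = 9 + (15 + 5*B) = 24 + 5*B)
(-44 + J(3))*122 = (-44 + (24 + 5*3))*122 = (-44 + (24 + 15))*122 = (-44 + 39)*122 = -5*122 = -610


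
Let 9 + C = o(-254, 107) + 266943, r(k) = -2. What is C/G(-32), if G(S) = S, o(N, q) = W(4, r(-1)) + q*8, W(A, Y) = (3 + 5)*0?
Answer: -133895/16 ≈ -8368.4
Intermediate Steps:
W(A, Y) = 0 (W(A, Y) = 8*0 = 0)
o(N, q) = 8*q (o(N, q) = 0 + q*8 = 0 + 8*q = 8*q)
C = 267790 (C = -9 + (8*107 + 266943) = -9 + (856 + 266943) = -9 + 267799 = 267790)
C/G(-32) = 267790/(-32) = 267790*(-1/32) = -133895/16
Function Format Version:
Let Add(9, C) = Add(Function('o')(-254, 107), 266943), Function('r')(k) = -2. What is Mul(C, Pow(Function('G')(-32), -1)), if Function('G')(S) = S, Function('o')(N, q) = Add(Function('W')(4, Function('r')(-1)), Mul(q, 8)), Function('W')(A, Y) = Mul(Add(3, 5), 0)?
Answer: Rational(-133895, 16) ≈ -8368.4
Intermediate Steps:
Function('W')(A, Y) = 0 (Function('W')(A, Y) = Mul(8, 0) = 0)
Function('o')(N, q) = Mul(8, q) (Function('o')(N, q) = Add(0, Mul(q, 8)) = Add(0, Mul(8, q)) = Mul(8, q))
C = 267790 (C = Add(-9, Add(Mul(8, 107), 266943)) = Add(-9, Add(856, 266943)) = Add(-9, 267799) = 267790)
Mul(C, Pow(Function('G')(-32), -1)) = Mul(267790, Pow(-32, -1)) = Mul(267790, Rational(-1, 32)) = Rational(-133895, 16)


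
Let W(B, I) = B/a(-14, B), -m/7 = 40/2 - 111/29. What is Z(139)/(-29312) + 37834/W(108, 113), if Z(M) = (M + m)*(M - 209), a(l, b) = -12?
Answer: -4020030599/956304 ≈ -4203.7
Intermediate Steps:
m = -3283/29 (m = -7*(40/2 - 111/29) = -7*(40*(1/2) - 111*1/29) = -7*(20 - 111/29) = -7*469/29 = -3283/29 ≈ -113.21)
Z(M) = (-209 + M)*(-3283/29 + M) (Z(M) = (M - 3283/29)*(M - 209) = (-3283/29 + M)*(-209 + M) = (-209 + M)*(-3283/29 + M))
W(B, I) = -B/12 (W(B, I) = B/(-12) = B*(-1/12) = -B/12)
Z(139)/(-29312) + 37834/W(108, 113) = (686147/29 + 139**2 - 9344/29*139)/(-29312) + 37834/((-1/12*108)) = (686147/29 + 19321 - 1298816/29)*(-1/29312) + 37834/(-9) = -52360/29*(-1/29312) + 37834*(-1/9) = 6545/106256 - 37834/9 = -4020030599/956304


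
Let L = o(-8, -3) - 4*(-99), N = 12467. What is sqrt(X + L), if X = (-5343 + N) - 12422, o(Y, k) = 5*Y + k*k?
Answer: I*sqrt(4933) ≈ 70.235*I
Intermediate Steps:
o(Y, k) = k**2 + 5*Y (o(Y, k) = 5*Y + k**2 = k**2 + 5*Y)
X = -5298 (X = (-5343 + 12467) - 12422 = 7124 - 12422 = -5298)
L = 365 (L = ((-3)**2 + 5*(-8)) - 4*(-99) = (9 - 40) + 396 = -31 + 396 = 365)
sqrt(X + L) = sqrt(-5298 + 365) = sqrt(-4933) = I*sqrt(4933)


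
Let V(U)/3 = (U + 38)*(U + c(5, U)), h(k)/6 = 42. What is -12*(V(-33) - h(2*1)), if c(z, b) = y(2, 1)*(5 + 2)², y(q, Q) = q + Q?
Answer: -17496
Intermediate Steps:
y(q, Q) = Q + q
c(z, b) = 147 (c(z, b) = (1 + 2)*(5 + 2)² = 3*7² = 3*49 = 147)
h(k) = 252 (h(k) = 6*42 = 252)
V(U) = 3*(38 + U)*(147 + U) (V(U) = 3*((U + 38)*(U + 147)) = 3*((38 + U)*(147 + U)) = 3*(38 + U)*(147 + U))
-12*(V(-33) - h(2*1)) = -12*((16758 + 3*(-33)² + 555*(-33)) - 1*252) = -12*((16758 + 3*1089 - 18315) - 252) = -12*((16758 + 3267 - 18315) - 252) = -12*(1710 - 252) = -12*1458 = -17496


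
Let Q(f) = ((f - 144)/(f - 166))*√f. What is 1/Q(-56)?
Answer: -111*I*√14/2800 ≈ -0.14833*I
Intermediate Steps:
Q(f) = √f*(-144 + f)/(-166 + f) (Q(f) = ((-144 + f)/(-166 + f))*√f = √f*(-144 + f)/(-166 + f))
1/Q(-56) = 1/(√(-56)*(-144 - 56)/(-166 - 56)) = 1/((2*I*√14)*(-200)/(-222)) = 1/((2*I*√14)*(-1/222)*(-200)) = 1/(200*I*√14/111) = -111*I*√14/2800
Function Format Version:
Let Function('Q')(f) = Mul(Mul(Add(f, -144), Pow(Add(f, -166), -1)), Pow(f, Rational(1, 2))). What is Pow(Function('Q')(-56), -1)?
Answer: Mul(Rational(-111, 2800), I, Pow(14, Rational(1, 2))) ≈ Mul(-0.14833, I)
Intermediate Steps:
Function('Q')(f) = Mul(Pow(f, Rational(1, 2)), Pow(Add(-166, f), -1), Add(-144, f)) (Function('Q')(f) = Mul(Mul(Add(-144, f), Pow(Add(-166, f), -1)), Pow(f, Rational(1, 2))) = Mul(Mul(Pow(Add(-166, f), -1), Add(-144, f)), Pow(f, Rational(1, 2))) = Mul(Pow(f, Rational(1, 2)), Pow(Add(-166, f), -1), Add(-144, f)))
Pow(Function('Q')(-56), -1) = Pow(Mul(Pow(-56, Rational(1, 2)), Pow(Add(-166, -56), -1), Add(-144, -56)), -1) = Pow(Mul(Mul(2, I, Pow(14, Rational(1, 2))), Pow(-222, -1), -200), -1) = Pow(Mul(Mul(2, I, Pow(14, Rational(1, 2))), Rational(-1, 222), -200), -1) = Pow(Mul(Rational(200, 111), I, Pow(14, Rational(1, 2))), -1) = Mul(Rational(-111, 2800), I, Pow(14, Rational(1, 2)))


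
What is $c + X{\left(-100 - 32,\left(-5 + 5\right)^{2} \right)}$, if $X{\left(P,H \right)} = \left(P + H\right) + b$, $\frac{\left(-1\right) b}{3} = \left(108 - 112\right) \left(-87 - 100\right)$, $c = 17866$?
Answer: $15490$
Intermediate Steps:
$b = -2244$ ($b = - 3 \left(108 - 112\right) \left(-87 - 100\right) = - 3 \left(\left(-4\right) \left(-187\right)\right) = \left(-3\right) 748 = -2244$)
$X{\left(P,H \right)} = -2244 + H + P$ ($X{\left(P,H \right)} = \left(P + H\right) - 2244 = \left(H + P\right) - 2244 = -2244 + H + P$)
$c + X{\left(-100 - 32,\left(-5 + 5\right)^{2} \right)} = 17866 - \left(2376 - \left(-5 + 5\right)^{2}\right) = 17866 - \left(2376 + 0\right) = 17866 - 2376 = 15490$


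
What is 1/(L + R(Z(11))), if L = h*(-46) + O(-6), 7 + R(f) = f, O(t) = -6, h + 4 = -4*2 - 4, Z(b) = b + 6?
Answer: 1/740 ≈ 0.0013514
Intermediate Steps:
Z(b) = 6 + b
h = -16 (h = -4 + (-4*2 - 4) = -4 + (-8 - 4) = -4 - 12 = -16)
R(f) = -7 + f
L = 730 (L = -16*(-46) - 6 = 736 - 6 = 730)
1/(L + R(Z(11))) = 1/(730 + (-7 + (6 + 11))) = 1/(730 + (-7 + 17)) = 1/(730 + 10) = 1/740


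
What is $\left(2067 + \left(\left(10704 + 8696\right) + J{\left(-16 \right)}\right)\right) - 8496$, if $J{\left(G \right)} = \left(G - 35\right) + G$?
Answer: $12904$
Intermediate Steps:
$J{\left(G \right)} = -35 + 2 G$ ($J{\left(G \right)} = \left(-35 + G\right) + G = -35 + 2 G$)
$\left(2067 + \left(\left(10704 + 8696\right) + J{\left(-16 \right)}\right)\right) - 8496 = \left(2067 + \left(\left(10704 + 8696\right) + \left(-35 + 2 \left(-16\right)\right)\right)\right) - 8496 = \left(2067 + \left(19400 - 67\right)\right) - 8496 = \left(2067 + 19333\right) - 8496 = 21400 - 8496 = 12904$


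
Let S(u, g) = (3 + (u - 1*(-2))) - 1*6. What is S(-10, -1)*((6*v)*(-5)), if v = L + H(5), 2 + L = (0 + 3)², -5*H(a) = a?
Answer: 1980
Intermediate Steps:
H(a) = -a/5
S(u, g) = -1 + u (S(u, g) = (3 + (u + 2)) - 6 = (3 + (2 + u)) - 6 = (5 + u) - 6 = -1 + u)
L = 7 (L = -2 + (0 + 3)² = -2 + 3² = -2 + 9 = 7)
v = 6 (v = 7 - ⅕*5 = 7 - 1 = 6)
S(-10, -1)*((6*v)*(-5)) = (-1 - 10)*((6*6)*(-5)) = -396*(-5) = -11*(-180) = 1980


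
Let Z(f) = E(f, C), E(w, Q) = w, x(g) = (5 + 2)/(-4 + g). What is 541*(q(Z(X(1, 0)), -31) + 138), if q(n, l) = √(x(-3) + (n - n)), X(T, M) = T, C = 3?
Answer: 74658 + 541*I ≈ 74658.0 + 541.0*I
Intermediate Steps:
x(g) = 7/(-4 + g)
Z(f) = f
q(n, l) = I (q(n, l) = √(7/(-4 - 3) + (n - n)) = √(7/(-7) + 0) = √(7*(-⅐) + 0) = √(-1 + 0) = √(-1) = I)
541*(q(Z(X(1, 0)), -31) + 138) = 541*(I + 138) = 541*(138 + I) = 74658 + 541*I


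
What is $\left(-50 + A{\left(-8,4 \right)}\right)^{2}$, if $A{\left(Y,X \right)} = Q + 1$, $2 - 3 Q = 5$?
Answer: $2500$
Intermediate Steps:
$Q = -1$ ($Q = \frac{2}{3} - \frac{5}{3} = -1$)
$A{\left(Y,X \right)} = 0$ ($A{\left(Y,X \right)} = -1 + 1 = 0$)
$\left(-50 + A{\left(-8,4 \right)}\right)^{2} = \left(-50 + 0\right)^{2} = \left(-50\right)^{2} = 2500$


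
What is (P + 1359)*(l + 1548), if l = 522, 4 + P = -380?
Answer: 2018250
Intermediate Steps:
P = -384 (P = -4 - 380 = -384)
(P + 1359)*(l + 1548) = (-384 + 1359)*(522 + 1548) = 975*2070 = 2018250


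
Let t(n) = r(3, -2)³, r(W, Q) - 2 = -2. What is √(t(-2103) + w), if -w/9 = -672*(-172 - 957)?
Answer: 12*I*√47418 ≈ 2613.1*I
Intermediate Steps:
w = -6828192 (w = -(-6048)*(-172 - 957) = -(-6048)*(-1129) = -9*758688 = -6828192)
r(W, Q) = 0 (r(W, Q) = 2 - 2 = 0)
t(n) = 0 (t(n) = 0³ = 0)
√(t(-2103) + w) = √(0 - 6828192) = √(-6828192) = 12*I*√47418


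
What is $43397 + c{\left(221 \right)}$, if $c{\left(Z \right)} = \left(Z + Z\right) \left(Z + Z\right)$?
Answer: $238761$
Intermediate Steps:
$c{\left(Z \right)} = 4 Z^{2}$ ($c{\left(Z \right)} = 2 Z 2 Z = 4 Z^{2}$)
$43397 + c{\left(221 \right)} = 43397 + 4 \cdot 221^{2} = 43397 + 4 \cdot 48841 = 43397 + 195364 = 238761$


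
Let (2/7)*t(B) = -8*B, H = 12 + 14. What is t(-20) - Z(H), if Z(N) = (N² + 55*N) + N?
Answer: -1572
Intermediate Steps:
H = 26
t(B) = -28*B (t(B) = 7*(-8*B)/2 = -28*B)
Z(N) = N² + 56*N
t(-20) - Z(H) = -28*(-20) - 26*(56 + 26) = 560 - 26*82 = 560 - 1*2132 = 560 - 2132 = -1572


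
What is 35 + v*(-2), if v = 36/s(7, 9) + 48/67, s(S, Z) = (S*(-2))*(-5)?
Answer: 76303/2345 ≈ 32.539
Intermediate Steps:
s(S, Z) = 10*S (s(S, Z) = -2*S*(-5) = 10*S)
v = 2886/2345 (v = 36/((10*7)) + 48/67 = 36/70 + 48*(1/67) = 36*(1/70) + 48/67 = 18/35 + 48/67 = 2886/2345 ≈ 1.2307)
35 + v*(-2) = 35 + (2886/2345)*(-2) = 35 - 5772/2345 = 76303/2345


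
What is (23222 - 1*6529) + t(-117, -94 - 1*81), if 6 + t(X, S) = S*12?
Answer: 14587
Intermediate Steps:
t(X, S) = -6 + 12*S (t(X, S) = -6 + S*12 = -6 + 12*S)
(23222 - 1*6529) + t(-117, -94 - 1*81) = (23222 - 1*6529) + (-6 + 12*(-94 - 1*81)) = (23222 - 6529) + (-6 + 12*(-94 - 81)) = 16693 + (-6 + 12*(-175)) = 16693 + (-6 - 2100) = 16693 - 2106 = 14587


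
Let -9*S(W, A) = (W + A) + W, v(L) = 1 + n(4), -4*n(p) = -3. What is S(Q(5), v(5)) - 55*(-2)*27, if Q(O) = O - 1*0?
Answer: 106873/36 ≈ 2968.7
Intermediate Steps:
n(p) = 3/4 (n(p) = -1/4*(-3) = 3/4)
Q(O) = O (Q(O) = O + 0 = O)
v(L) = 7/4 (v(L) = 1 + 3/4 = 7/4)
S(W, A) = -2*W/9 - A/9 (S(W, A) = -((W + A) + W)/9 = -((A + W) + W)/9 = -(A + 2*W)/9 = -2*W/9 - A/9)
S(Q(5), v(5)) - 55*(-2)*27 = (-2/9*5 - 1/9*7/4) - 55*(-2)*27 = (-10/9 - 7/36) + 110*27 = -47/36 + 2970 = 106873/36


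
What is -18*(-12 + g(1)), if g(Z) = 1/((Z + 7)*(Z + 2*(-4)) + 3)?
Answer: 11466/53 ≈ 216.34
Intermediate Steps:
g(Z) = 1/(3 + (-8 + Z)*(7 + Z)) (g(Z) = 1/((7 + Z)*(Z - 8) + 3) = 1/((7 + Z)*(-8 + Z) + 3) = 1/((-8 + Z)*(7 + Z) + 3) = 1/(3 + (-8 + Z)*(7 + Z)))
-18*(-12 + g(1)) = -18*(-12 + 1/(-53 + 1² - 1*1)) = -18*(-12 + 1/(-53 + 1 - 1)) = -18*(-12 + 1/(-53)) = -18*(-12 - 1/53) = -18*(-637/53) = 11466/53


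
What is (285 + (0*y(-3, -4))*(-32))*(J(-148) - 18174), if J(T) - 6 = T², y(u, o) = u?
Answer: 1064760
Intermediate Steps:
J(T) = 6 + T²
(285 + (0*y(-3, -4))*(-32))*(J(-148) - 18174) = (285 + (0*(-3))*(-32))*((6 + (-148)²) - 18174) = (285 + 0*(-32))*((6 + 21904) - 18174) = (285 + 0)*(21910 - 18174) = 285*3736 = 1064760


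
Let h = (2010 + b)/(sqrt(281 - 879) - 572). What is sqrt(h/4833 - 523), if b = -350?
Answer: sqrt(-36458892970979139843 - 73047857610*I*sqrt(598))/264028401 ≈ 5.6024e-7 - 22.869*I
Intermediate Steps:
h = 1660/(-572 + I*sqrt(598)) (h = (2010 - 350)/(sqrt(281 - 879) - 572) = 1660/(sqrt(-598) - 572) = 1660/(I*sqrt(598) - 572) = 1660/(-572 + I*sqrt(598)) ≈ -2.8968 - 0.12384*I)
sqrt(h/4833 - 523) = sqrt((-36520/12607 - 830*I*sqrt(598)/163891)/4833 - 523) = sqrt((-36520/12607 - 830*I*sqrt(598)/163891)*(1/4833) - 523) = sqrt((-36520/60929631 - 830*I*sqrt(598)/792085203) - 523) = sqrt(-31866233533/60929631 - 830*I*sqrt(598)/792085203)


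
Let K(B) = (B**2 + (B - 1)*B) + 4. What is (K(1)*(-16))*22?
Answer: -1760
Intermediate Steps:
K(B) = 4 + B**2 + B*(-1 + B) (K(B) = (B**2 + (-1 + B)*B) + 4 = (B**2 + B*(-1 + B)) + 4 = 4 + B**2 + B*(-1 + B))
(K(1)*(-16))*22 = ((4 - 1*1 + 2*1**2)*(-16))*22 = ((4 - 1 + 2*1)*(-16))*22 = ((4 - 1 + 2)*(-16))*22 = (5*(-16))*22 = -80*22 = -1760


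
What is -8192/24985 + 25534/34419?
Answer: 356006542/859958715 ≈ 0.41398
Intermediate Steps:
-8192/24985 + 25534/34419 = 356006542/859958715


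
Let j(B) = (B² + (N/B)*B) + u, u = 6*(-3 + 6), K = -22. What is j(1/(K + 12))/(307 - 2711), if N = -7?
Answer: -1101/240400 ≈ -0.0045799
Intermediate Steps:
u = 18 (u = 6*3 = 18)
j(B) = 11 + B² (j(B) = (B² + (-7/B)*B) + 18 = (B² - 7) + 18 = (-7 + B²) + 18 = 11 + B²)
j(1/(K + 12))/(307 - 2711) = (11 + (1/(-22 + 12))²)/(307 - 2711) = (11 + (1/(-10))²)/(-2404) = (11 + (-⅒)²)*(-1/2404) = (11 + 1/100)*(-1/2404) = (1101/100)*(-1/2404) = -1101/240400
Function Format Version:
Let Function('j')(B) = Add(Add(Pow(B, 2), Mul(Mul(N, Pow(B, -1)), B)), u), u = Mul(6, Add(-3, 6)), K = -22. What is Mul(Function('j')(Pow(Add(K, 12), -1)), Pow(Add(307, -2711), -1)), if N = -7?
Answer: Rational(-1101, 240400) ≈ -0.0045799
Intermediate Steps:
u = 18 (u = Mul(6, 3) = 18)
Function('j')(B) = Add(11, Pow(B, 2)) (Function('j')(B) = Add(Add(Pow(B, 2), Mul(Mul(-7, Pow(B, -1)), B)), 18) = Add(Add(Pow(B, 2), -7), 18) = Add(Add(-7, Pow(B, 2)), 18) = Add(11, Pow(B, 2)))
Mul(Function('j')(Pow(Add(K, 12), -1)), Pow(Add(307, -2711), -1)) = Mul(Add(11, Pow(Pow(Add(-22, 12), -1), 2)), Pow(Add(307, -2711), -1)) = Mul(Add(11, Pow(Pow(-10, -1), 2)), Pow(-2404, -1)) = Mul(Add(11, Pow(Rational(-1, 10), 2)), Rational(-1, 2404)) = Mul(Add(11, Rational(1, 100)), Rational(-1, 2404)) = Mul(Rational(1101, 100), Rational(-1, 2404)) = Rational(-1101, 240400)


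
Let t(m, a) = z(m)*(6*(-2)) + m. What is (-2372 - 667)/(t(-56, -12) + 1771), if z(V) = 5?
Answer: -3039/1655 ≈ -1.8363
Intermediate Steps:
t(m, a) = -60 + m (t(m, a) = 5*(6*(-2)) + m = 5*(-12) + m = -60 + m)
(-2372 - 667)/(t(-56, -12) + 1771) = (-2372 - 667)/((-60 - 56) + 1771) = -3039/(-116 + 1771) = -3039/1655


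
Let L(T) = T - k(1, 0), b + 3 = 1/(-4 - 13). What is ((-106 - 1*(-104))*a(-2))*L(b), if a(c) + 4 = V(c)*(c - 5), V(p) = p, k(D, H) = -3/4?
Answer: 785/17 ≈ 46.176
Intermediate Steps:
k(D, H) = -¾ (k(D, H) = -3*¼ = -¾)
a(c) = -4 + c*(-5 + c) (a(c) = -4 + c*(c - 5) = -4 + c*(-5 + c))
b = -52/17 (b = -3 + 1/(-4 - 13) = -3 + 1/(-17) = -3 - 1/17 = -52/17 ≈ -3.0588)
L(T) = ¾ + T (L(T) = T - 1*(-¾) = T + ¾ = ¾ + T)
((-106 - 1*(-104))*a(-2))*L(b) = ((-106 - 1*(-104))*(-4 + (-2)² - 5*(-2)))*(¾ - 52/17) = ((-106 + 104)*(-4 + 4 + 10))*(-157/68) = -2*10*(-157/68) = -20*(-157/68) = 785/17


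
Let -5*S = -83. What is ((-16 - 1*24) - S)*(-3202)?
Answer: 906166/5 ≈ 1.8123e+5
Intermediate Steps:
S = 83/5 (S = -⅕*(-83) = 83/5 ≈ 16.600)
((-16 - 1*24) - S)*(-3202) = ((-16 - 1*24) - 1*83/5)*(-3202) = ((-16 - 24) - 83/5)*(-3202) = (-40 - 83/5)*(-3202) = -283/5*(-3202) = 906166/5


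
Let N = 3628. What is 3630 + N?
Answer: 7258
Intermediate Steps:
3630 + N = 3630 + 3628 = 7258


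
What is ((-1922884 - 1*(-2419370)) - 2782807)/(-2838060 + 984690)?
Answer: 762107/617790 ≈ 1.2336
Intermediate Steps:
((-1922884 - 1*(-2419370)) - 2782807)/(-2838060 + 984690) = ((-1922884 + 2419370) - 2782807)/(-1853370) = (496486 - 2782807)*(-1/1853370) = -2286321*(-1/1853370) = 762107/617790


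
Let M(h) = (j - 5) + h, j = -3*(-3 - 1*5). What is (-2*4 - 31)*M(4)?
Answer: -897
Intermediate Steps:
j = 24 (j = -3*(-3 - 5) = -3*(-8) = 24)
M(h) = 19 + h (M(h) = (24 - 5) + h = 19 + h)
(-2*4 - 31)*M(4) = (-2*4 - 31)*(19 + 4) = (-8 - 31)*23 = -39*23 = -897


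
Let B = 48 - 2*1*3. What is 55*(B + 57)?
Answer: 5445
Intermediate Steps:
B = 42 (B = 48 - 2*3 = 48 - 6 = 42)
55*(B + 57) = 55*(42 + 57) = 55*99 = 5445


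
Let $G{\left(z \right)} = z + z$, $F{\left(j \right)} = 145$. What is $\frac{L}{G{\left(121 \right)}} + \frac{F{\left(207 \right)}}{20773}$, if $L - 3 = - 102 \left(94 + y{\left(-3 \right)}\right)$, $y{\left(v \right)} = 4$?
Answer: $- \frac{207549499}{5027066} \approx -41.286$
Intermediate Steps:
$G{\left(z \right)} = 2 z$
$L = -9993$ ($L = 3 - 102 \left(94 + 4\right) = 3 - 9996 = -9993$)
$\frac{L}{G{\left(121 \right)}} + \frac{F{\left(207 \right)}}{20773} = - \frac{9993}{2 \cdot 121} + \frac{145}{20773} = - \frac{9993}{242} + 145 \cdot \frac{1}{20773} = \left(-9993\right) \frac{1}{242} + \frac{145}{20773} = - \frac{9993}{242} + \frac{145}{20773} = - \frac{207549499}{5027066}$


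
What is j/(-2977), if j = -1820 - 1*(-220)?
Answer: 1600/2977 ≈ 0.53745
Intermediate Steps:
j = -1600 (j = -1820 + 220 = -1600)
j/(-2977) = -1600/(-2977) = -1600*(-1/2977) = 1600/2977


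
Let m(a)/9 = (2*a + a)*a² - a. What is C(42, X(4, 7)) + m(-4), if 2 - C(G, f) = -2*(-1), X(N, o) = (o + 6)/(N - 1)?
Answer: -1692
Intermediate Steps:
X(N, o) = (6 + o)/(-1 + N)
C(G, f) = 0 (C(G, f) = 2 - (-2)*(-1) = 2 - 1*2 = 2 - 2 = 0)
m(a) = -9*a + 27*a³ (m(a) = 9*((2*a + a)*a² - a) = 9*((3*a)*a² - a) = 9*(3*a³ - a) = 9*(-a + 3*a³) = -9*a + 27*a³)
C(42, X(4, 7)) + m(-4) = 0 + (-9*(-4) + 27*(-4)³) = 0 + (36 + 27*(-64)) = 0 + (36 - 1728) = 0 - 1692 = -1692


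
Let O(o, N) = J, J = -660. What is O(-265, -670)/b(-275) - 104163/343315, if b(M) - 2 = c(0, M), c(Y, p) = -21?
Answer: 224608803/6522985 ≈ 34.433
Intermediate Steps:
b(M) = -19 (b(M) = 2 - 21 = -19)
O(o, N) = -660
O(-265, -670)/b(-275) - 104163/343315 = -660/(-19) - 104163/343315 = -660*(-1/19) - 104163*1/343315 = 660/19 - 104163/343315 = 224608803/6522985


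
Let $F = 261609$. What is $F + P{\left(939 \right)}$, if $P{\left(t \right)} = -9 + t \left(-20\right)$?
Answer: $242820$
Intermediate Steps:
$P{\left(t \right)} = -9 - 20 t$
$F + P{\left(939 \right)} = 261609 - 18789 = 242820$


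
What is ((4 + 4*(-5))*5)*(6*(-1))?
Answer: 480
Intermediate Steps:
((4 + 4*(-5))*5)*(6*(-1)) = ((4 - 20)*5)*(-6) = -16*5*(-6) = -80*(-6) = 480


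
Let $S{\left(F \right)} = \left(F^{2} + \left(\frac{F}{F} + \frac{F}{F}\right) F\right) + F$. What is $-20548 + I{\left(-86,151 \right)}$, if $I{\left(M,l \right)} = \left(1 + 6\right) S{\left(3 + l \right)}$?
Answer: $148698$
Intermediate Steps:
$S{\left(F \right)} = F^{2} + 3 F$ ($S{\left(F \right)} = \left(F^{2} + \left(1 + 1\right) F\right) + F = \left(F^{2} + 2 F\right) + F = F^{2} + 3 F$)
$I{\left(M,l \right)} = 7 \left(3 + l\right) \left(6 + l\right)$ ($I{\left(M,l \right)} = \left(1 + 6\right) \left(3 + l\right) \left(3 + \left(3 + l\right)\right) = 7 \left(3 + l\right) \left(6 + l\right)$)
$-20548 + I{\left(-86,151 \right)} = -20548 + 7 \left(3 + 151\right) \left(6 + 151\right) = -20548 + 7 \cdot 154 \cdot 157 = -20548 + 169246 = 148698$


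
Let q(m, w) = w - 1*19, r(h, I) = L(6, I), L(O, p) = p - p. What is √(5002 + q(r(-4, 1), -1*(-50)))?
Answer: √5033 ≈ 70.944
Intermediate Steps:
L(O, p) = 0
r(h, I) = 0
q(m, w) = -19 + w (q(m, w) = w - 19 = -19 + w)
√(5002 + q(r(-4, 1), -1*(-50))) = √(5002 + (-19 - 1*(-50))) = √(5002 + (-19 + 50)) = √(5002 + 31) = √5033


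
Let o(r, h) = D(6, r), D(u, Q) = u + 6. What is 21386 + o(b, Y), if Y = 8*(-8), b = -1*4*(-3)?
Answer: 21398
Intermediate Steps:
b = 12 (b = -4*(-3) = 12)
D(u, Q) = 6 + u
Y = -64
o(r, h) = 12 (o(r, h) = 6 + 6 = 12)
21386 + o(b, Y) = 21386 + 12 = 21398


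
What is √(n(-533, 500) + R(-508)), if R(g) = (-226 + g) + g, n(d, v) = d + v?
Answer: 5*I*√51 ≈ 35.707*I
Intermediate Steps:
R(g) = -226 + 2*g
√(n(-533, 500) + R(-508)) = √((-533 + 500) + (-226 + 2*(-508))) = √(-33 + (-226 - 1016)) = √(-33 - 1242) = √(-1275) = 5*I*√51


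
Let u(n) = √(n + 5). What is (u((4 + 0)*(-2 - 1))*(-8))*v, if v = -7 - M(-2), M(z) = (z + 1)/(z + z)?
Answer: 58*I*√7 ≈ 153.45*I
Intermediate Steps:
M(z) = (1 + z)/(2*z) (M(z) = (1 + z)/((2*z)) = (1 + z)*(1/(2*z)) = (1 + z)/(2*z))
u(n) = √(5 + n)
v = -29/4 (v = -7 - (1 - 2)/(2*(-2)) = -7 - (-1)*(-1)/(2*2) = -7 - 1*¼ = -7 - ¼ = -29/4 ≈ -7.2500)
(u((4 + 0)*(-2 - 1))*(-8))*v = (√(5 + (4 + 0)*(-2 - 1))*(-8))*(-29/4) = (√(5 + 4*(-3))*(-8))*(-29/4) = (√(5 - 12)*(-8))*(-29/4) = (√(-7)*(-8))*(-29/4) = ((I*√7)*(-8))*(-29/4) = -8*I*√7*(-29/4) = 58*I*√7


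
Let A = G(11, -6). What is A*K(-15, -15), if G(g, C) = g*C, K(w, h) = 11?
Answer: -726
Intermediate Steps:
G(g, C) = C*g
A = -66 (A = -6*11 = -66)
A*K(-15, -15) = -66*11 = -726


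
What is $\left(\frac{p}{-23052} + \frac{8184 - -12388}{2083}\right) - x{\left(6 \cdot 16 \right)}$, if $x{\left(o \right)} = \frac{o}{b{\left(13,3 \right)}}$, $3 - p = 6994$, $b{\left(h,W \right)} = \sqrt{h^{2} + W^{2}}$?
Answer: $\frac{488787997}{48017316} - \frac{48 \sqrt{178}}{89} \approx 2.9839$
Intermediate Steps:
$b{\left(h,W \right)} = \sqrt{W^{2} + h^{2}}$
$p = -6991$ ($p = 3 - 6994 = -6991$)
$x{\left(o \right)} = \frac{o \sqrt{178}}{178}$ ($x{\left(o \right)} = \frac{o}{\sqrt{3^{2} + 13^{2}}} = \frac{o}{\sqrt{9 + 169}} = \frac{o}{\sqrt{178}} = o \frac{\sqrt{178}}{178} = \frac{o \sqrt{178}}{178}$)
$\left(\frac{p}{-23052} + \frac{8184 - -12388}{2083}\right) - x{\left(6 \cdot 16 \right)} = \left(- \frac{6991}{-23052} + \frac{8184 - -12388}{2083}\right) - \frac{6 \cdot 16 \sqrt{178}}{178} = \left(\left(-6991\right) \left(- \frac{1}{23052}\right) + \left(8184 + 12388\right) \frac{1}{2083}\right) - \frac{1}{178} \cdot 96 \sqrt{178} = \left(\frac{6991}{23052} + 20572 \cdot \frac{1}{2083}\right) - \frac{48 \sqrt{178}}{89} = \left(\frac{6991}{23052} + \frac{20572}{2083}\right) - \frac{48 \sqrt{178}}{89} = \frac{488787997}{48017316} - \frac{48 \sqrt{178}}{89}$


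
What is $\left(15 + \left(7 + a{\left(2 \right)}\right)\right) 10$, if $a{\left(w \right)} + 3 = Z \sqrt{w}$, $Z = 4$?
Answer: $190 + 40 \sqrt{2} \approx 246.57$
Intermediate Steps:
$a{\left(w \right)} = -3 + 4 \sqrt{w}$
$\left(15 + \left(7 + a{\left(2 \right)}\right)\right) 10 = \left(15 + \left(7 - \left(3 - 4 \sqrt{2}\right)\right)\right) 10 = \left(15 + \left(4 + 4 \sqrt{2}\right)\right) 10 = \left(19 + 4 \sqrt{2}\right) 10 = 190 + 40 \sqrt{2}$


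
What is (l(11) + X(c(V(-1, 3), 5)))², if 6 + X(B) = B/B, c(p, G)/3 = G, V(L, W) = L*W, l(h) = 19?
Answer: 196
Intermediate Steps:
c(p, G) = 3*G
X(B) = -5 (X(B) = -6 + B/B = -6 + 1 = -5)
(l(11) + X(c(V(-1, 3), 5)))² = (19 - 5)² = 14² = 196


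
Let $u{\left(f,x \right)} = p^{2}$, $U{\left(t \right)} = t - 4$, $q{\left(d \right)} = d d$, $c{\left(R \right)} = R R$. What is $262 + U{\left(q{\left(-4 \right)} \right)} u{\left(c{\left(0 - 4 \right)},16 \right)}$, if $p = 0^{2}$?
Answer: $262$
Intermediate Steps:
$c{\left(R \right)} = R^{2}$
$q{\left(d \right)} = d^{2}$
$U{\left(t \right)} = -4 + t$
$p = 0$
$u{\left(f,x \right)} = 0$ ($u{\left(f,x \right)} = 0^{2} = 0$)
$262 + U{\left(q{\left(-4 \right)} \right)} u{\left(c{\left(0 - 4 \right)},16 \right)} = 262 + \left(-4 + \left(-4\right)^{2}\right) 0 = 262 + \left(-4 + 16\right) 0 = 262 + 12 \cdot 0 = 262 + 0 = 262$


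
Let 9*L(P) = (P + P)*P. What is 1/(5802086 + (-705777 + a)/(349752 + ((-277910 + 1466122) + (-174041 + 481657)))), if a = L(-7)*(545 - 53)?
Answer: 5536740/32124639538381 ≈ 1.7235e-7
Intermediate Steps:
L(P) = 2*P**2/9 (L(P) = ((P + P)*P)/9 = ((2*P)*P)/9 = (2*P**2)/9 = 2*P**2/9)
a = 16072/3 (a = ((2/9)*(-7)**2)*(545 - 53) = ((2/9)*49)*492 = (98/9)*492 = 16072/3 ≈ 5357.3)
1/(5802086 + (-705777 + a)/(349752 + ((-277910 + 1466122) + (-174041 + 481657)))) = 1/(5802086 + (-705777 + 16072/3)/(349752 + ((-277910 + 1466122) + (-174041 + 481657)))) = 1/(5802086 - 2101259/(3*(349752 + (1188212 + 307616)))) = 1/(5802086 - 2101259/(3*(349752 + 1495828))) = 1/(5802086 - 2101259/3/1845580) = 1/(5802086 - 2101259/3*1/1845580) = 1/(5802086 - 2101259/5536740) = 1/(32124639538381/5536740) = 5536740/32124639538381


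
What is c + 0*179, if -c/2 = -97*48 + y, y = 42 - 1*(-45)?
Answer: 9138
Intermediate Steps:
y = 87 (y = 42 + 45 = 87)
c = 9138 (c = -2*(-97*48 + 87) = -2*(-4656 + 87) = -2*(-4569) = 9138)
c + 0*179 = 9138 + 0*179 = 9138 + 0 = 9138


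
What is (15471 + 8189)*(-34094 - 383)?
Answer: -815725820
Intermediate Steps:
(15471 + 8189)*(-34094 - 383) = 23660*(-34477) = -815725820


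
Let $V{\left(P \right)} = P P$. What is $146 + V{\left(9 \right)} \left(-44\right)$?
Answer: $-3418$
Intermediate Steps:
$V{\left(P \right)} = P^{2}$
$146 + V{\left(9 \right)} \left(-44\right) = 146 + 9^{2} \left(-44\right) = 146 + 81 \left(-44\right) = 146 - 3564 = -3418$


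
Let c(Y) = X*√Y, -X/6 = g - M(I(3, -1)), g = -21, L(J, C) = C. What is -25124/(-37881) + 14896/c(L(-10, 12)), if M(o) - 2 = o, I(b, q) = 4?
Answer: 25124/37881 + 3724*√3/243 ≈ 27.207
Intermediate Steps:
M(o) = 2 + o
X = 162 (X = -6*(-21 - (2 + 4)) = -6*(-21 - 1*6) = -6*(-21 - 6) = -6*(-27) = 162)
c(Y) = 162*√Y
-25124/(-37881) + 14896/c(L(-10, 12)) = -25124/(-37881) + 14896/((162*√12)) = -25124*(-1/37881) + 14896/((162*(2*√3))) = 25124/37881 + 14896/((324*√3)) = 25124/37881 + 14896*(√3/972) = 25124/37881 + 3724*√3/243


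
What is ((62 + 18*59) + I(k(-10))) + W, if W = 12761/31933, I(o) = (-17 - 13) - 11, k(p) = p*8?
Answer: 34596200/31933 ≈ 1083.4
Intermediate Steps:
k(p) = 8*p
I(o) = -41 (I(o) = -30 - 11 = -41)
W = 12761/31933 (W = 12761*(1/31933) = 12761/31933 ≈ 0.39962)
((62 + 18*59) + I(k(-10))) + W = ((62 + 18*59) - 41) + 12761/31933 = ((62 + 1062) - 41) + 12761/31933 = (1124 - 41) + 12761/31933 = 1083 + 12761/31933 = 34596200/31933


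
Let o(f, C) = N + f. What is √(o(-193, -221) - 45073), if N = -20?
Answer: I*√45286 ≈ 212.81*I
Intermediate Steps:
o(f, C) = -20 + f
√(o(-193, -221) - 45073) = √((-20 - 193) - 45073) = √(-213 - 45073) = √(-45286) = I*√45286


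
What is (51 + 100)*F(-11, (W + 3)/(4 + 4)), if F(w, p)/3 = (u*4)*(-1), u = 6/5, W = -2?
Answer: -10872/5 ≈ -2174.4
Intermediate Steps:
u = 6/5 (u = 6*(1/5) = 6/5 ≈ 1.2000)
F(w, p) = -72/5 (F(w, p) = 3*(((6/5)*4)*(-1)) = 3*((24/5)*(-1)) = 3*(-24/5) = -72/5)
(51 + 100)*F(-11, (W + 3)/(4 + 4)) = (51 + 100)*(-72/5) = 151*(-72/5) = -10872/5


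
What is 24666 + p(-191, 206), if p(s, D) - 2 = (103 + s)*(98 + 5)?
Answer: 15604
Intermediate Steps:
p(s, D) = 10611 + 103*s (p(s, D) = 2 + (103 + s)*(98 + 5) = 2 + (103 + s)*103 = 2 + (10609 + 103*s) = 10611 + 103*s)
24666 + p(-191, 206) = 24666 + (10611 + 103*(-191)) = 24666 + (10611 - 19673) = 24666 - 9062 = 15604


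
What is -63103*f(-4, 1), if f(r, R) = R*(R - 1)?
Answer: 0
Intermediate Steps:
f(r, R) = R*(-1 + R)
-63103*f(-4, 1) = -63103*(-1 + 1) = -63103*0 = 0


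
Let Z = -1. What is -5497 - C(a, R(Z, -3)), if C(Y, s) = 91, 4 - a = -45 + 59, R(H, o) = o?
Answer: -5588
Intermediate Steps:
a = -10 (a = 4 - (-45 + 59) = 4 - 1*14 = 4 - 14 = -10)
-5497 - C(a, R(Z, -3)) = -5497 - 1*91 = -5497 - 91 = -5588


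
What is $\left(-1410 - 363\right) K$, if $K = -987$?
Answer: $1749951$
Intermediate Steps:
$\left(-1410 - 363\right) K = \left(-1410 - 363\right) \left(-987\right) = \left(-1773\right) \left(-987\right) = 1749951$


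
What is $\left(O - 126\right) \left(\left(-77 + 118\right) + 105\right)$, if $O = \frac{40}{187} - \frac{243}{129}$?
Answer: $- \frac{149882578}{8041} \approx -18640.0$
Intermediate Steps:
$O = - \frac{13427}{8041}$ ($O = 40 \cdot \frac{1}{187} - \frac{81}{43} = \frac{40}{187} - \frac{81}{43} = - \frac{13427}{8041} \approx -1.6698$)
$\left(O - 126\right) \left(\left(-77 + 118\right) + 105\right) = \left(- \frac{13427}{8041} - 126\right) \left(\left(-77 + 118\right) + 105\right) = - \frac{1026593 \left(41 + 105\right)}{8041} = \left(- \frac{1026593}{8041}\right) 146 = - \frac{149882578}{8041}$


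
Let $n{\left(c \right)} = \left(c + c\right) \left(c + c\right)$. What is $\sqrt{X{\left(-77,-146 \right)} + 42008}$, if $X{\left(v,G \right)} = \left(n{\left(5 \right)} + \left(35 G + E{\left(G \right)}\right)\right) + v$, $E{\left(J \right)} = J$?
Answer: $5 \sqrt{1471} \approx 191.77$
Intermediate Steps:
$n{\left(c \right)} = 4 c^{2}$ ($n{\left(c \right)} = 2 c 2 c = 4 c^{2}$)
$X{\left(v,G \right)} = 100 + v + 36 G$ ($X{\left(v,G \right)} = \left(4 \cdot 5^{2} + \left(35 G + G\right)\right) + v = \left(4 \cdot 25 + 36 G\right) + v = \left(100 + 36 G\right) + v = 100 + v + 36 G$)
$\sqrt{X{\left(-77,-146 \right)} + 42008} = \sqrt{\left(100 - 77 + 36 \left(-146\right)\right) + 42008} = \sqrt{\left(100 - 77 - 5256\right) + 42008} = \sqrt{-5233 + 42008} = \sqrt{36775} = 5 \sqrt{1471}$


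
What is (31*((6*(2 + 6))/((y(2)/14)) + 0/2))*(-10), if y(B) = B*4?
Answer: -26040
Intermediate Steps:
y(B) = 4*B
(31*((6*(2 + 6))/((y(2)/14)) + 0/2))*(-10) = (31*((6*(2 + 6))/(((4*2)/14)) + 0/2))*(-10) = (31*((6*8)/((8*(1/14))) + 0*(½)))*(-10) = (31*(48/(4/7) + 0))*(-10) = (31*(48*(7/4) + 0))*(-10) = (31*(84 + 0))*(-10) = (31*84)*(-10) = 2604*(-10) = -26040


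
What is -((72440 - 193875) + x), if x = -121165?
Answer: 242600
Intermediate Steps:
-((72440 - 193875) + x) = -((72440 - 193875) - 121165) = -(-121435 - 121165) = -1*(-242600) = 242600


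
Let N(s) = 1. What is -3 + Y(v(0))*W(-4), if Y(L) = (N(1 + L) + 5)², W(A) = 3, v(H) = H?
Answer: 105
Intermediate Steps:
Y(L) = 36 (Y(L) = (1 + 5)² = 6² = 36)
-3 + Y(v(0))*W(-4) = -3 + 36*3 = -3 + 108 = 105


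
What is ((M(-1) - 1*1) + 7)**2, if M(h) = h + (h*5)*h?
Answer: 100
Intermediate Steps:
M(h) = h + 5*h**2 (M(h) = h + (5*h)*h = h + 5*h**2)
((M(-1) - 1*1) + 7)**2 = ((-(1 + 5*(-1)) - 1*1) + 7)**2 = ((-(1 - 5) - 1) + 7)**2 = ((-1*(-4) - 1) + 7)**2 = ((4 - 1) + 7)**2 = (3 + 7)**2 = 10**2 = 100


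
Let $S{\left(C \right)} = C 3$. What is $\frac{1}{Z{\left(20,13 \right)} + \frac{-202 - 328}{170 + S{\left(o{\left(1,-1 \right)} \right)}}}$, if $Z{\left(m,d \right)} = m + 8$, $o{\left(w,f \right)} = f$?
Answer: $\frac{167}{4146} \approx 0.04028$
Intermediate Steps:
$Z{\left(m,d \right)} = 8 + m$
$S{\left(C \right)} = 3 C$
$\frac{1}{Z{\left(20,13 \right)} + \frac{-202 - 328}{170 + S{\left(o{\left(1,-1 \right)} \right)}}} = \frac{1}{\left(8 + 20\right) + \frac{-202 - 328}{170 + 3 \left(-1\right)}} = \frac{1}{28 - \frac{530}{170 - 3}} = \frac{1}{28 - \frac{530}{167}} = \frac{1}{\frac{4146}{167}} = \frac{167}{4146}$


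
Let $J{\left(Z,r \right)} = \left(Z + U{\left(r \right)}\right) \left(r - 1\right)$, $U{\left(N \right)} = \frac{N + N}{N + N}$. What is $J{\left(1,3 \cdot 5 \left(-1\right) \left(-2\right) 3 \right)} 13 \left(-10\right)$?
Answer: $-23140$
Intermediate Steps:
$U{\left(N \right)} = 1$ ($U{\left(N \right)} = \frac{2 N}{2 N} = 2 N \frac{1}{2 N} = 1$)
$J{\left(Z,r \right)} = \left(1 + Z\right) \left(-1 + r\right)$ ($J{\left(Z,r \right)} = \left(Z + 1\right) \left(r - 1\right) = \left(1 + Z\right) \left(-1 + r\right)$)
$J{\left(1,3 \cdot 5 \left(-1\right) \left(-2\right) 3 \right)} 13 \left(-10\right) = \left(-1 + 3 \cdot 5 \left(-1\right) \left(-2\right) 3 - 1 + 1 \cdot 3 \cdot 5 \left(-1\right) \left(-2\right) 3\right) 13 \left(-10\right) = \left(-1 + 15 \cdot 2 \cdot 3 - 1 + 1 \cdot 15 \cdot 2 \cdot 3\right) 13 \left(-10\right) = \left(-1 + 15 \cdot 6 - 1 + 1 \cdot 15 \cdot 6\right) 13 \left(-10\right) = \left(-1 + 90 - 1 + 1 \cdot 90\right) 13 \left(-10\right) = \left(-1 + 90 - 1 + 90\right) 13 \left(-10\right) = 178 \cdot 13 \left(-10\right) = 2314 \left(-10\right) = -23140$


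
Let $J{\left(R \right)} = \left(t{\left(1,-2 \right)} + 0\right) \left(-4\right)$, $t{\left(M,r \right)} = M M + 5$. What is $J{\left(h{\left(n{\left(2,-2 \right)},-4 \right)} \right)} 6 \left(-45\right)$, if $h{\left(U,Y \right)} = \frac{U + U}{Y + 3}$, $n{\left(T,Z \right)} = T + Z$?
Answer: $6480$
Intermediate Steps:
$t{\left(M,r \right)} = 5 + M^{2}$ ($t{\left(M,r \right)} = M^{2} + 5 = 5 + M^{2}$)
$h{\left(U,Y \right)} = \frac{2 U}{3 + Y}$
$J{\left(R \right)} = -24$ ($J{\left(R \right)} = \left(\left(5 + 1^{2}\right) + 0\right) \left(-4\right) = \left(\left(5 + 1\right) + 0\right) \left(-4\right) = \left(6 + 0\right) \left(-4\right) = 6 \left(-4\right) = -24$)
$J{\left(h{\left(n{\left(2,-2 \right)},-4 \right)} \right)} 6 \left(-45\right) = - 24 \cdot 6 \left(-45\right) = \left(-24\right) \left(-270\right) = 6480$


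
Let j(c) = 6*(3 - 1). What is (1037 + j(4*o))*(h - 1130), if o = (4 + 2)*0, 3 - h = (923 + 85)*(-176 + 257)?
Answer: -86830975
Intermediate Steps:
h = -81645 (h = 3 - (923 + 85)*(-176 + 257) = 3 - 1008*81 = 3 - 1*81648 = 3 - 81648 = -81645)
o = 0 (o = 6*0 = 0)
j(c) = 12 (j(c) = 6*2 = 12)
(1037 + j(4*o))*(h - 1130) = (1037 + 12)*(-81645 - 1130) = 1049*(-82775) = -86830975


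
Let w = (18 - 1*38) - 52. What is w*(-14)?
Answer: 1008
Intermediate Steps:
w = -72 (w = (18 - 38) - 52 = -20 - 52 = -72)
w*(-14) = -72*(-14) = 1008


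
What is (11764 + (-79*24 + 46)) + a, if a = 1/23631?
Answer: 234277735/23631 ≈ 9914.0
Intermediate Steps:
a = 1/23631 ≈ 4.2317e-5
(11764 + (-79*24 + 46)) + a = (11764 + (-79*24 + 46)) + 1/23631 = (11764 + (-1896 + 46)) + 1/23631 = (11764 - 1850) + 1/23631 = 9914 + 1/23631 = 234277735/23631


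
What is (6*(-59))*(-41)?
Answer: 14514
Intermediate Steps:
(6*(-59))*(-41) = -354*(-41) = 14514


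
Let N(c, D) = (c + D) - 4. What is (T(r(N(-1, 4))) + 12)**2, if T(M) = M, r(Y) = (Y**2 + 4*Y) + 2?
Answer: 121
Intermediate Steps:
N(c, D) = -4 + D + c (N(c, D) = (D + c) - 4 = -4 + D + c)
r(Y) = 2 + Y**2 + 4*Y
(T(r(N(-1, 4))) + 12)**2 = ((2 + (-4 + 4 - 1)**2 + 4*(-4 + 4 - 1)) + 12)**2 = ((2 + (-1)**2 + 4*(-1)) + 12)**2 = ((2 + 1 - 4) + 12)**2 = (-1 + 12)**2 = 11**2 = 121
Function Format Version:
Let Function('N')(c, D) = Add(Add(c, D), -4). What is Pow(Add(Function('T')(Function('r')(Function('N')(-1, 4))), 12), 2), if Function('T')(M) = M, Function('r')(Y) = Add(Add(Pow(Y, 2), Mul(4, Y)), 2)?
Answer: 121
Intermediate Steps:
Function('N')(c, D) = Add(-4, D, c) (Function('N')(c, D) = Add(Add(D, c), -4) = Add(-4, D, c))
Function('r')(Y) = Add(2, Pow(Y, 2), Mul(4, Y))
Pow(Add(Function('T')(Function('r')(Function('N')(-1, 4))), 12), 2) = Pow(Add(Add(2, Pow(Add(-4, 4, -1), 2), Mul(4, Add(-4, 4, -1))), 12), 2) = Pow(Add(Add(2, Pow(-1, 2), Mul(4, -1)), 12), 2) = Pow(Add(Add(2, 1, -4), 12), 2) = Pow(Add(-1, 12), 2) = Pow(11, 2) = 121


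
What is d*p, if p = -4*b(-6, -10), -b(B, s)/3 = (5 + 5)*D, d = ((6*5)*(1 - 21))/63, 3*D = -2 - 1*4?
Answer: 16000/7 ≈ 2285.7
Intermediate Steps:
D = -2 (D = (-2 - 1*4)/3 = (-2 - 4)/3 = (1/3)*(-6) = -2)
d = -200/21 (d = (30*(-20))*(1/63) = -600*1/63 = -200/21 ≈ -9.5238)
b(B, s) = 60 (b(B, s) = -3*(5 + 5)*(-2) = -30*(-2) = -3*(-20) = 60)
p = -240 (p = -4*60 = -240)
d*p = -200/21*(-240) = 16000/7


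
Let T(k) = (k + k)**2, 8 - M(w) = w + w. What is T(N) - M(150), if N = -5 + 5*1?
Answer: 292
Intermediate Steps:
M(w) = 8 - 2*w (M(w) = 8 - (w + w) = 8 - 2*w)
N = 0 (N = -5 + 5 = 0)
T(k) = 4*k**2 (T(k) = (2*k)**2 = 4*k**2)
T(N) - M(150) = 4*0**2 - (8 - 2*150) = 4*0 - (8 - 300) = 0 - 1*(-292) = 0 + 292 = 292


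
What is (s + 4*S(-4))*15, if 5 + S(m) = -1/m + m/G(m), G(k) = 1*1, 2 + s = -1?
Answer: -570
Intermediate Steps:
s = -3 (s = -2 - 1 = -3)
G(k) = 1
S(m) = -5 + m - 1/m (S(m) = -5 + (-1/m + m/1) = -5 + (-1/m + m*1) = -5 + (-1/m + m) = -5 + (m - 1/m) = -5 + m - 1/m)
(s + 4*S(-4))*15 = (-3 + 4*(-5 - 4 - 1/(-4)))*15 = (-3 + 4*(-5 - 4 - 1*(-¼)))*15 = (-3 + 4*(-5 - 4 + ¼))*15 = (-3 + 4*(-35/4))*15 = (-3 - 35)*15 = -38*15 = -570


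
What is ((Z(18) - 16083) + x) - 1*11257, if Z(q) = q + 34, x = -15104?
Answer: -42392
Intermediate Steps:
Z(q) = 34 + q
((Z(18) - 16083) + x) - 1*11257 = (((34 + 18) - 16083) - 15104) - 1*11257 = ((52 - 16083) - 15104) - 11257 = (-16031 - 15104) - 11257 = -31135 - 11257 = -42392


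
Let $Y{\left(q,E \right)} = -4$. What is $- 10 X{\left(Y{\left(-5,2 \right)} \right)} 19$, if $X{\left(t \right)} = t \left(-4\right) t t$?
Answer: $-48640$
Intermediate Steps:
$X{\left(t \right)} = - 4 t^{3}$ ($X{\left(t \right)} = - 4 t t t = - 4 t^{2} t = - 4 t^{3}$)
$- 10 X{\left(Y{\left(-5,2 \right)} \right)} 19 = - 10 \left(- 4 \left(-4\right)^{3}\right) 19 = - 10 \left(\left(-4\right) \left(-64\right)\right) 19 = \left(-10\right) 256 \cdot 19 = \left(-2560\right) 19 = -48640$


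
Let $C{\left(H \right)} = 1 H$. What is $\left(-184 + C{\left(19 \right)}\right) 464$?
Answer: $-76560$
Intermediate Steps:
$C{\left(H \right)} = H$
$\left(-184 + C{\left(19 \right)}\right) 464 = \left(-184 + 19\right) 464 = \left(-165\right) 464 = -76560$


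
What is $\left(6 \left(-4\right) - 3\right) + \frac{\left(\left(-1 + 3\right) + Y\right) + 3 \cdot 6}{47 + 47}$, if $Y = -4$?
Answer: $- \frac{1261}{47} \approx -26.83$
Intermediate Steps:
$\left(6 \left(-4\right) - 3\right) + \frac{\left(\left(-1 + 3\right) + Y\right) + 3 \cdot 6}{47 + 47} = \left(6 \left(-4\right) - 3\right) + \frac{\left(\left(-1 + 3\right) - 4\right) + 3 \cdot 6}{47 + 47} = \left(-24 - 3\right) + \frac{\left(2 - 4\right) + 18}{94} = -27 + \left(-2 + 18\right) \frac{1}{94} = -27 + 16 \cdot \frac{1}{94} = -27 + \frac{8}{47} = - \frac{1261}{47}$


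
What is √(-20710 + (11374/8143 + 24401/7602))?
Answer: I*√79342903048253183934/61903086 ≈ 143.89*I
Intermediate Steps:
√(-20710 + (11374/8143 + 24401/7602)) = √(-20710 + 285162491/61903086) = √(-1281727748569/61903086) = I*√79342903048253183934/61903086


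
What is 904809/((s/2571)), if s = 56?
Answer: 2326263939/56 ≈ 4.1540e+7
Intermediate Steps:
904809/((s/2571)) = 904809/((56/2571)) = 904809/(((1/2571)*56)) = 904809/(56/2571) = 904809*(2571/56) = 2326263939/56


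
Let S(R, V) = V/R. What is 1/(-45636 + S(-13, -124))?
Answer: -13/593144 ≈ -2.1917e-5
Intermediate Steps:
1/(-45636 + S(-13, -124)) = 1/(-45636 - 124/(-13)) = 1/(-45636 - 124*(-1/13)) = 1/(-45636 + 124/13) = 1/(-593144/13) = -13/593144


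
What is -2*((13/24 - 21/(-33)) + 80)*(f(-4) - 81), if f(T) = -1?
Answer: 878671/66 ≈ 13313.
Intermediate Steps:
-2*((13/24 - 21/(-33)) + 80)*(f(-4) - 81) = -2*((13/24 - 21/(-33)) + 80)*(-1 - 81) = -2*((13*(1/24) - 21*(-1/33)) + 80)*(-82) = -2*((13/24 + 7/11) + 80)*(-82) = -2*(311/264 + 80)*(-82) = -21431*(-82)/132 = -2*(-878671/132) = 878671/66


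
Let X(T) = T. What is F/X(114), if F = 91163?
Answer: 91163/114 ≈ 799.68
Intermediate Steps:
F/X(114) = 91163/114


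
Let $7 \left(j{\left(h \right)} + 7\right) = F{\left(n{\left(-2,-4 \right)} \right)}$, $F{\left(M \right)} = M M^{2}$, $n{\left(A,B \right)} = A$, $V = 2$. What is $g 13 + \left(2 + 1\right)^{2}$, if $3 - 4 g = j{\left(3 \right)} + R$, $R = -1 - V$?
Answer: $\frac{1539}{28} \approx 54.964$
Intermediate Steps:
$F{\left(M \right)} = M^{3}$
$j{\left(h \right)} = - \frac{57}{7}$ ($j{\left(h \right)} = -7 + \frac{\left(-2\right)^{3}}{7} = -7 + \frac{1}{7} \left(-8\right) = -7 - \frac{8}{7} = - \frac{57}{7}$)
$R = -3$ ($R = -1 - 2 = -3$)
$g = \frac{99}{28}$ ($g = \frac{3}{4} - \frac{- \frac{57}{7} - 3}{4} = \frac{3}{4} - - \frac{39}{14} = \frac{3}{4} + \frac{39}{14} = \frac{99}{28} \approx 3.5357$)
$g 13 + \left(2 + 1\right)^{2} = \frac{99}{28} \cdot 13 + \left(2 + 1\right)^{2} = \frac{1287}{28} + 3^{2} = \frac{1287}{28} + 9 = \frac{1539}{28}$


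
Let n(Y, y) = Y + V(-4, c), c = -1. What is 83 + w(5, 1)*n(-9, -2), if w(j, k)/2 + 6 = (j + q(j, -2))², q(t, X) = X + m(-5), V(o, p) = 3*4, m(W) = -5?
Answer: 71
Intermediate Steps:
V(o, p) = 12
q(t, X) = -5 + X (q(t, X) = X - 5 = -5 + X)
w(j, k) = -12 + 2*(-7 + j)² (w(j, k) = -12 + 2*(j + (-5 - 2))² = -12 + 2*(j - 7)² = -12 + 2*(-7 + j)²)
n(Y, y) = 12 + Y (n(Y, y) = Y + 12 = 12 + Y)
83 + w(5, 1)*n(-9, -2) = 83 + (-12 + 2*(-7 + 5)²)*(12 - 9) = 83 + (-12 + 2*(-2)²)*3 = 83 + (-12 + 2*4)*3 = 83 + (-12 + 8)*3 = 83 - 4*3 = 83 - 12 = 71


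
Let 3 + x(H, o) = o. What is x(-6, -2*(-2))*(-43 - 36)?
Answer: -79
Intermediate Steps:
x(H, o) = -3 + o
x(-6, -2*(-2))*(-43 - 36) = (-3 - 2*(-2))*(-43 - 36) = (-3 + 4)*(-79) = 1*(-79) = -79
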